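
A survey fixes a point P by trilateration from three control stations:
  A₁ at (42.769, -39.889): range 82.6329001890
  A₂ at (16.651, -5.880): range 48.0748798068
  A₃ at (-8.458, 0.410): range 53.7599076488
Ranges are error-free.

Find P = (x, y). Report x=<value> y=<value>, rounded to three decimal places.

x=26.619 y=41.150

eq1: (x − 42.769)² + (y + 39.889)² = 82.6329001890²
eq2: (x − 16.651)² + (y + 5.880)² = 48.0748798068²
eq3: (x + 8.458)² + (y − 0.410)² = 53.7599076488²
eq2−eq1, eq2−eq3 (x²,y² cancel):
  52.236·x − 68.018·y = -1408.512644
  -50.218·x + 12.580·y = -819.057939
det = 52.236·12.580 − -68.018·-50.218 = -2758.599044
x = (-1408.512644·12.580 − -68.018·-819.057939) / -2758.599044 = 26.618501
y = (52.236·-819.057939 − -1408.512644·-50.218) / -2758.599044 = 41.150235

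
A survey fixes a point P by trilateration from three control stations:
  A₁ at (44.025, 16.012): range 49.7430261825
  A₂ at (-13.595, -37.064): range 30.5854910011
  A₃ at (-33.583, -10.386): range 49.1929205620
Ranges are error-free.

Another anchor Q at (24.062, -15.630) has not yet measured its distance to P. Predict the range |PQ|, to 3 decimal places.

eq1: (x − 44.025)² + (y − 16.012)² = 49.7430261825²
eq2: (x + 13.595)² + (y + 37.064)² = 30.5854910011²
eq3: (x + 33.583)² + (y + 10.386)² = 49.1929205620²
eq3−eq1, eq3−eq2 (x²,y² cancel):
  155.216·x + 52.796·y = 904.472664
  39.976·x − 53.356·y = 1807.348410
det = 155.216·-53.356 − 52.796·39.976 = -10392.277792
x = (904.472664·-53.356 − 52.796·1807.348410) / -10392.277792 = 13.825632
y = (155.216·1807.348410 − 904.472664·39.976) / -10392.277792 = -23.514786
|P − Q| = √((13.825632 − 24.062)² + (-23.514786 − -15.630)²) = 12.921033

12.921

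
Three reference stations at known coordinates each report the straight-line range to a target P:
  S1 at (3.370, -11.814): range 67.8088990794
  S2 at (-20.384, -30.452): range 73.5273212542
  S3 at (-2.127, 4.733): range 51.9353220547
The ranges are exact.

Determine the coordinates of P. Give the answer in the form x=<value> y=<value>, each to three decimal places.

x=-39.822 y=40.459

eq1: (x − 3.370)² + (y + 11.814)² = 67.8088990794²
eq2: (x + 20.384)² + (y + 30.452)² = 73.5273212542²
eq3: (x + 2.127)² + (y − 4.733)² = 51.9353220547²
eq3−eq1, eq3−eq2 (x²,y² cancel):
  10.994·x − 33.094·y = -1776.767039
  -36.514·x − 70.370·y = -1393.082952
det = 10.994·-70.370 − -33.094·-36.514 = -1982.042096
x = (-1776.767039·-70.370 − -33.094·-1393.082952) / -1982.042096 = -39.821762
y = (10.994·-1393.082952 − -1776.767039·-36.514) / -1982.042096 = 40.459497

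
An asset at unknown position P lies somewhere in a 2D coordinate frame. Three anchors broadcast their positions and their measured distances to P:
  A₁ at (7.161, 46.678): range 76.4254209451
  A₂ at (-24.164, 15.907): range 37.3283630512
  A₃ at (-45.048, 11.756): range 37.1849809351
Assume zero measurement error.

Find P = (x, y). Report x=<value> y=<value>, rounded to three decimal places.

eq1: (x − 7.161)² + (y − 46.678)² = 76.4254209451²
eq2: (x + 24.164)² + (y − 15.907)² = 37.3283630512²
eq3: (x + 45.048)² + (y − 11.756)² = 37.1849809351²
eq3−eq2, eq3−eq1 (x²,y² cancel):
  41.768·x + 8.302·y = -1341.278176
  104.418·x + 69.844·y = -4395.532394
det = 41.768·69.844 − 8.302·104.418 = 2050.365956
x = (-1341.278176·69.844 − 8.302·-4395.532394) / 2050.365956 = -27.891861
y = (41.768·-4395.532394 − -1341.278176·104.418) / 2050.365956 = -21.234752

x=-27.892 y=-21.235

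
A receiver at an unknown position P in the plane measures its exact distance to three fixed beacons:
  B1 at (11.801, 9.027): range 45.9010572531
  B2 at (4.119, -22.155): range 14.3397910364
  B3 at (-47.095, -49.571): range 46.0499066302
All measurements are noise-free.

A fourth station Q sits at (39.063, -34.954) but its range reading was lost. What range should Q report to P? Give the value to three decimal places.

42.763

eq1: (x − 11.801)² + (y − 9.027)² = 45.9010572531²
eq2: (x − 4.119)² + (y + 22.155)² = 14.3397910364²
eq3: (x + 47.095)² + (y + 49.571)² = 46.0499066302²
eq3−eq2, eq3−eq1 (x²,y² cancel):
  102.428·x + 54.832·y = -2252.448586
  117.792·x + 117.196·y = -4440.785892
det = 102.428·117.196 − 54.832·117.792 = 5545.380944
x = (-2252.448586·117.196 − 54.832·-4440.785892) / 5545.380944 = -3.693307
y = (102.428·-4440.785892 − -2252.448586·117.792) / 5545.380944 = -34.179869
|P − Q| = √((-3.693307 − 39.063)² + (-34.179869 − -34.954)²) = 42.763314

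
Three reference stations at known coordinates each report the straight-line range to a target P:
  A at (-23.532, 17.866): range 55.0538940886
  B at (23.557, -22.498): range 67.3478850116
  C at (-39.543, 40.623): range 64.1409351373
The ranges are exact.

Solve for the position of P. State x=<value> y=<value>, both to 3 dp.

x=24.459 y=44.844

eq1: (x + 23.532)² + (y − 17.866)² = 55.0538940886²
eq2: (x − 23.557)² + (y + 22.498)² = 67.3478850116²
eq3: (x + 39.543)² + (y − 40.623)² = 64.1409351373²
eq2−eq1, eq2−eq3 (x²,y² cancel):
  -94.178·x + 80.728·y = 1316.663088
  -126.200·x + 126.242·y = 2574.462780
det = -94.178·126.242 − 80.728·-126.200 = -1701.345476
x = (1316.663088·126.242 − 80.728·2574.462780) / -1701.345476 = 24.458906
y = (-94.178·2574.462780 − 1316.663088·-126.200) / -1701.345476 = 44.843846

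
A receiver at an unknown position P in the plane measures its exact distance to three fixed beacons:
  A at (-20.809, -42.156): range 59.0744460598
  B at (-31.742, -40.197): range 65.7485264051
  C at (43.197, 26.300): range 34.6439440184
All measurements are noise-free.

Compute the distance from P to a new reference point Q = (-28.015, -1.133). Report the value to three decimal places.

eq1: (x + 20.809)² + (y + 42.156)² = 59.0744460598²
eq2: (x + 31.742)² + (y + 40.197)² = 65.7485264051²
eq3: (x − 43.197)² + (y − 26.300)² = 34.6439440184²
eq2−eq1, eq2−eq3 (x²,y² cancel):
  21.866·x − 3.918·y = 419.867991
  149.878·x + 132.994·y = 3056.983303
det = 21.866·132.994 − -3.918·149.878 = 3495.268808
x = (419.867991·132.994 − -3.918·3056.983303) / 3495.268808 = 19.402566
y = (21.866·3056.983303 − 419.867991·149.878) / 3495.268808 = 1.120092
|P − Q| = √((19.402566 − -28.015)² + (1.120092 − -1.133)²) = 47.471065

47.471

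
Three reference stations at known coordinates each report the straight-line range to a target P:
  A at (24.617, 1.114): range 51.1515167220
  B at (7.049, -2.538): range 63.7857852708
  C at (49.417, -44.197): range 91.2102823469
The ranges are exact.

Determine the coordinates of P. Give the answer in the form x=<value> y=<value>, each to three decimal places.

eq1: (x − 24.617)² + (y − 1.114)² = 51.1515167220²
eq2: (x − 7.049)² + (y + 2.538)² = 63.7857852708²
eq3: (x − 49.417)² + (y + 44.197)² = 91.2102823469²
eq3−eq2, eq3−eq1 (x²,y² cancel):
  -84.736·x + 83.318·y = -88.595650
  -49.600·x + 90.622·y = 1914.660930
det = -84.736·90.622 − 83.318·-49.600 = -3546.372992
x = (-88.595650·90.622 − 83.318·1914.660930) / -3546.372992 = 47.246704
y = (-84.736·1914.660930 − -88.595650·-49.600) / -3546.372992 = 46.987458

x=47.247 y=46.987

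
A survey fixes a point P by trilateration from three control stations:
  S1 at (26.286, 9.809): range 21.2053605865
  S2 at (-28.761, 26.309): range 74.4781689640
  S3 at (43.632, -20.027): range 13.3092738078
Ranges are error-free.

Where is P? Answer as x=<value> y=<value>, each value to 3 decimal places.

x=37.127 y=-8.416

eq1: (x − 26.286)² + (y − 9.809)² = 21.2053605865²
eq2: (x + 28.761)² + (y − 26.309)² = 74.4781689640²
eq3: (x − 43.632)² + (y + 20.027)² = 13.3092738078²
eq1−eq2, eq1−eq3 (x²,y² cancel):
  -110.094·x + 33.000·y = -4365.142010
  34.692·x − 59.672·y = 1790.192424
det = -110.094·-59.672 − 33.000·34.692 = 5424.693168
x = (-4365.142010·-59.672 − 33.000·1790.192424) / 5424.693168 = 37.126598
y = (-110.094·1790.192424 − -4365.142010·34.692) / 5424.693168 = -8.415948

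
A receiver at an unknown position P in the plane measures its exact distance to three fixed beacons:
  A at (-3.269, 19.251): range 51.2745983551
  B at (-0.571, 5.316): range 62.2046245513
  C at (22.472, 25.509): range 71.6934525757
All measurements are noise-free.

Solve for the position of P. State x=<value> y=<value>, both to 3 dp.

eq1: (x + 3.269)² + (y − 19.251)² = 51.2745983551²
eq2: (x + 0.571)² + (y − 5.316)² = 62.2046245513²
eq3: (x − 22.472)² + (y − 25.509)² = 71.6934525757²
eq2−eq3, eq2−eq1 (x²,y² cancel):
  46.086·x + 40.386·y = -143.421859
  -5.396·x + 27.870·y = 1593.032344
det = 46.086·27.870 − 40.386·-5.396 = 1502.339676
x = (-143.421859·27.870 − 40.386·1593.032344) / 1502.339676 = -45.484635
y = (46.086·1593.032344 − -143.421859·-5.396) / 1502.339676 = 48.352969

x=-45.485 y=48.353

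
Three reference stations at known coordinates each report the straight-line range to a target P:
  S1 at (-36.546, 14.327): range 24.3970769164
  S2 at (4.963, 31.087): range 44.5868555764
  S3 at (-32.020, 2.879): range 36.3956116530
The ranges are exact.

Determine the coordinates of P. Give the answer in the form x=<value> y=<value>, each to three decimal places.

eq1: (x + 36.546)² + (y − 14.327)² = 24.3970769164²
eq2: (x − 4.963)² + (y − 31.087)² = 44.5868555764²
eq3: (x + 32.020)² + (y − 2.879)² = 36.3956116530²
eq2−eq3, eq2−eq1 (x²,y² cancel):
  -73.966·x − 56.416·y = 705.883246
  -83.018·x − 33.520·y = 1942.610435
det = -73.966·-33.520 − -56.416·-83.018 = -2204.203168
x = (705.883246·-33.520 − -56.416·1942.610435) / -2204.203168 = -38.986018
y = (-73.966·1942.610435 − 705.883246·-83.018) / -2204.203168 = 38.601754

x=-38.986 y=38.602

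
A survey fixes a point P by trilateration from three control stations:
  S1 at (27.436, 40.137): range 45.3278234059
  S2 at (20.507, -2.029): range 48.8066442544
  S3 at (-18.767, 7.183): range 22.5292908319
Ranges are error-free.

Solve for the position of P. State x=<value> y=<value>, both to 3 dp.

eq1: (x − 27.436)² + (y − 40.137)² = 45.3278234059²
eq2: (x − 20.507)² + (y + 2.029)² = 48.8066442544²
eq3: (x + 18.767)² + (y − 7.183)² = 22.5292908319²
eq1−eq2, eq1−eq3 (x²,y² cancel):
  -13.858·x − 84.332·y = -2266.535924
  -92.406·x − 65.908·y = -412.874458
det = -13.858·-65.908 − -84.332·-92.406 = -6879.429728
x = (-2266.535924·-65.908 − -84.332·-412.874458) / -6879.429728 = -16.653171
y = (-13.858·-412.874458 − -2266.535924·-92.406) / -6879.429728 = 29.612906

x=-16.653 y=29.613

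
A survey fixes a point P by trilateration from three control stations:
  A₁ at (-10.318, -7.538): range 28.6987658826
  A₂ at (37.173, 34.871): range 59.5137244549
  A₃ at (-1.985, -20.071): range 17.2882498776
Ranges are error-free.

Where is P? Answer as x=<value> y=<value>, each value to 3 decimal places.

x=15.298 y=-20.477

eq1: (x + 10.318)² + (y + 7.538)² = 28.6987658826²
eq2: (x − 37.173)² + (y − 34.871)² = 59.5137244549²
eq3: (x + 1.985)² + (y + 20.071)² = 17.2882498776²
eq1−eq3, eq1−eq2 (x²,y² cancel):
  16.666·x − 25.066·y = 768.238277
  94.982·x + 84.818·y = -283.728233
det = 16.666·84.818 − -25.066·94.982 = 3794.395600
x = (768.238277·84.818 − -25.066·-283.728233) / 3794.395600 = 15.298485
y = (16.666·-283.728233 − 768.238277·94.982) / 3794.395600 = -20.476890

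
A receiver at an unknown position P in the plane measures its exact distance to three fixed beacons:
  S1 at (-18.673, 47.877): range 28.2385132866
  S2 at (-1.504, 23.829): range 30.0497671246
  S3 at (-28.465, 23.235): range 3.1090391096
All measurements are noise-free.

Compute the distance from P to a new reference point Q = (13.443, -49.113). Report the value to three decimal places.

84.767

eq1: (x + 18.673)² + (y − 47.877)² = 28.2385132866²
eq2: (x + 1.504)² + (y − 23.829)² = 30.0497671246²
eq3: (x + 28.465)² + (y − 23.235)² = 3.1090391096²
eq1−eq3, eq1−eq2 (x²,y² cancel):
  -19.584·x − 49.284·y = -503.019100
  34.338·x − 48.096·y = -2176.379673
det = -19.584·-48.096 − -49.284·34.338 = 2634.226056
x = (-503.019100·-48.096 − -49.284·-2176.379673) / 2634.226056 = -31.533926
y = (-19.584·-2176.379673 − -503.019100·34.338) / 2634.226056 = 22.737187
|P − Q| = √((-31.533926 − 13.443)² + (22.737187 − -49.113)²) = 84.766581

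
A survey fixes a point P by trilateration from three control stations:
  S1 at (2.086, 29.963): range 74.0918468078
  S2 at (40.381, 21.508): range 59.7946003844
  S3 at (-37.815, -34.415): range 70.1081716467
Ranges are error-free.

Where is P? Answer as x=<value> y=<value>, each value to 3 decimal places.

x=32.215 y=-37.726

eq1: (x − 2.086)² + (y − 29.963)² = 74.0918468078²
eq2: (x − 40.381)² + (y − 21.508)² = 59.7946003844²
eq3: (x + 37.815)² + (y + 34.415)² = 70.1081716467²
eq2−eq3, eq2−eq1 (x²,y² cancel):
  -156.392·x − 111.846·y = -818.614272
  -76.590·x + 16.910·y = -3105.293988
det = -156.392·16.910 − -111.846·-76.590 = -11210.873860
x = (-818.614272·16.910 − -111.846·-3105.293988) / -11210.873860 = 32.214927
y = (-156.392·-3105.293988 − -818.614272·-76.590) / -11210.873860 = -37.726361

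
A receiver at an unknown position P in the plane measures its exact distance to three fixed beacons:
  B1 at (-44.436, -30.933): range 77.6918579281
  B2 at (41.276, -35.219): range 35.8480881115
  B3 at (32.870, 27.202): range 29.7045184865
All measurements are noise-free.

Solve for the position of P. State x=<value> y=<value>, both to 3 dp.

x=27.686 y=-2.047

eq1: (x + 44.436)² + (y + 30.933)² = 77.6918579281²
eq2: (x − 41.276)² + (y + 35.219)² = 35.8480881115²
eq3: (x − 32.870)² + (y − 27.202)² = 29.7045184865²
eq2−eq1, eq2−eq3 (x²,y² cancel):
  -171.424·x + 8.572·y = -4763.616919
  -16.812·x + 124.842·y = -720.973430
det = -171.424·124.842 − 8.572·-16.812 = -21256.802544
x = (-4763.616919·124.842 − 8.572·-720.973430) / -21256.802544 = 27.686162
y = (-171.424·-720.973430 − -4763.616919·-16.812) / -21256.802544 = -2.046696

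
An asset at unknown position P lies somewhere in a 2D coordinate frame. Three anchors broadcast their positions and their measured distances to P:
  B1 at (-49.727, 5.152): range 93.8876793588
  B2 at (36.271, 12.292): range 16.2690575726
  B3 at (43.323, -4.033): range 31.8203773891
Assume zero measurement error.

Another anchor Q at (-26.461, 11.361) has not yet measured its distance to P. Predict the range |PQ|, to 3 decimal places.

69.813

eq1: (x + 49.727)² + (y − 5.152)² = 93.8876793588²
eq2: (x − 36.271)² + (y − 12.292)² = 16.2690575726²
eq3: (x − 43.323)² + (y + 4.033)² = 31.8203773891²
eq3−eq2, eq3−eq1 (x²,y² cancel):
  -14.104·x + 32.650·y = 321.385470
  -186.100·x + 18.370·y = -7196.189703
det = -14.104·18.370 − 32.650·-186.100 = 5817.074520
x = (321.385470·18.370 − 32.650·-7196.189703) / 5817.074520 = 41.405597
y = (-14.104·-7196.189703 − 321.385470·-186.100) / 5817.074520 = 27.729556
|P − Q| = √((41.405597 − -26.461)² + (27.729556 − 11.361)²) = 69.812640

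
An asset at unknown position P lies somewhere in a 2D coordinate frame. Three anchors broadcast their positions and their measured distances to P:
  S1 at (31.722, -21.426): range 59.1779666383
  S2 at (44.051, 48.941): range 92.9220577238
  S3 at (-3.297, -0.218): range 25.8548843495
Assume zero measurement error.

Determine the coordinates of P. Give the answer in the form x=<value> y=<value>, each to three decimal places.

eq1: (x − 31.722)² + (y + 21.426)² = 59.1779666383²
eq2: (x − 44.051)² + (y − 48.941)² = 92.9220577238²
eq3: (x + 3.297)² + (y + 0.218)² = 25.8548843495²
eq2−eq1, eq2−eq3 (x²,y² cancel):
  -24.658·x − 140.734·y = 2262.123754
  -94.696·x − 98.318·y = 3641.239418
det = -24.658·-98.318 − -140.734·-94.696 = -10902.621620
x = (2262.123754·-98.318 − -140.734·3641.239418) / -10902.621620 = -26.602657
y = (-24.658·3641.239418 − 2262.123754·-94.696) / -10902.621620 = -11.412704

x=-26.603 y=-11.413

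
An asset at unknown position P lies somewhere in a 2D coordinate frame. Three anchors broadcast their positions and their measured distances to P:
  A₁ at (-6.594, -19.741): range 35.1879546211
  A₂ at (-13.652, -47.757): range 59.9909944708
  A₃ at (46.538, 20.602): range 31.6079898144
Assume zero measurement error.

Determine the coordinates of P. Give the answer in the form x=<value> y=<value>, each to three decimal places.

x=22.407 y=0.188

eq1: (x + 6.594)² + (y + 19.741)² = 35.1879546211²
eq2: (x + 13.652)² + (y + 47.757)² = 59.9909944708²
eq3: (x − 46.538)² + (y − 20.602)² = 31.6079898144²
eq3−eq2, eq3−eq1 (x²,y² cancel):
  -120.380·x − 136.718·y = -2722.974092
  -106.264·x − 80.686·y = -2396.167061
det = -120.380·-80.686 − -136.718·-106.264 = -4815.220872
x = (-2722.974092·-80.686 − -136.718·-2396.167061) / -4815.220872 = 22.406715
y = (-120.380·-2396.167061 − -2722.974092·-106.264) / -4815.220872 = 0.187640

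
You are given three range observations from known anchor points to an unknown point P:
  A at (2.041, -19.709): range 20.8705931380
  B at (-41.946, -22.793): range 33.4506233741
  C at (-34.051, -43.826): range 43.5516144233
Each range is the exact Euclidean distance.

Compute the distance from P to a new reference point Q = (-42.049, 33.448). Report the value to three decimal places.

eq1: (x − 2.041)² + (y + 19.709)² = 20.8705931380²
eq2: (x + 41.946)² + (y + 22.793)² = 33.4506233741²
eq3: (x + 34.051)² + (y + 43.826)² = 43.5516144233²
eq3−eq1, eq3−eq2 (x²,y² cancel):
  72.184·x + 48.234·y = -1226.417054
  -15.790·x + 42.066·y = -23.402197
det = 72.184·42.066 − 48.234·-15.790 = 3798.107004
x = (-1226.417054·42.066 − 48.234·-23.402197) / 3798.107004 = -13.286008
y = (72.184·-23.402197 − -1226.417054·-15.790) / 3798.107004 = -5.543390
|P − Q| = √((-13.286008 − -42.049)² + (-5.543390 − 33.448)²) = 48.452433

48.452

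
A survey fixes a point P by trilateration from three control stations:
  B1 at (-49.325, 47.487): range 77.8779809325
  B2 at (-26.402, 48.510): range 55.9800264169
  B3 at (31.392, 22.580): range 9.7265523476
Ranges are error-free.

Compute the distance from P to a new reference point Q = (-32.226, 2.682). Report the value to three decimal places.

eq1: (x + 49.325)² + (y − 47.487)² = 77.8779809325²
eq2: (x + 26.402)² + (y − 48.510)² = 55.9800264169²
eq3: (x − 31.392)² + (y − 22.580)² = 9.7265523476²
eq1−eq3, eq1−eq2 (x²,y² cancel):
  161.434·x − 49.814·y = 2777.717364
  45.846·x + 2.046·y = 1293.531466
det = 161.434·2.046 − -49.814·45.846 = 2614.066608
x = (2777.717364·2.046 − -49.814·1293.531466) / 2614.066608 = 26.823795
y = (161.434·1293.531466 − 2777.717364·45.846) / 2614.066608 = 31.167044
|P − Q| = √((26.823795 − -32.226)² + (31.167044 − 2.682)²) = 65.561238

65.561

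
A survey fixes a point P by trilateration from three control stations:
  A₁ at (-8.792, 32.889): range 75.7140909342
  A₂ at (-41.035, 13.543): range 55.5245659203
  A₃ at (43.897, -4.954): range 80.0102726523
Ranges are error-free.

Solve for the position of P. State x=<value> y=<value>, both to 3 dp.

x=-27.838 y=-40.390

eq1: (x + 8.792)² + (y − 32.889)² = 75.7140909342²
eq2: (x + 41.035)² + (y − 13.543)² = 55.5245659203²
eq3: (x − 43.897)² + (y + 4.954)² = 80.0102726523²
eq1−eq3, eq1−eq2 (x²,y² cancel):
  105.378·x − 75.686·y = 123.482976
  -64.486·x − 38.692·y = 3357.944634
det = 105.378·-38.692 − -75.686·-64.486 = -8957.972972
x = (123.482976·-38.692 − -75.686·3357.944634) / -8957.972972 = -27.837949
y = (105.378·3357.944634 − 123.482976·-64.486) / -8957.972972 = -40.390434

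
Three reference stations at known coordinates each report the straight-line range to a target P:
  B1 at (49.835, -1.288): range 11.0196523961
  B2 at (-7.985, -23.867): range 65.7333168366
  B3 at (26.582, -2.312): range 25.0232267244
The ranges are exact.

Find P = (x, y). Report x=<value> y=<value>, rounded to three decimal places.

x=48.557 y=9.657

eq1: (x − 49.835)² + (y + 1.288)² = 11.0196523961²
eq2: (x + 7.985)² + (y + 23.867)² = 65.7333168366²
eq3: (x − 26.582)² + (y + 2.312)² = 25.0232267244²
eq1−eq3, eq1−eq2 (x²,y² cancel):
  -46.506·x − 2.048·y = -2277.967238
  -115.640·x − 45.158·y = -6051.228458
det = -46.506·-45.158 − -2.048·-115.640 = 1863.287228
x = (-2277.967238·-45.158 − -2.048·-6051.228458) / 1863.287228 = 48.556941
y = (-46.506·-6051.228458 − -2277.967238·-115.640) / 1863.287228 = 9.657287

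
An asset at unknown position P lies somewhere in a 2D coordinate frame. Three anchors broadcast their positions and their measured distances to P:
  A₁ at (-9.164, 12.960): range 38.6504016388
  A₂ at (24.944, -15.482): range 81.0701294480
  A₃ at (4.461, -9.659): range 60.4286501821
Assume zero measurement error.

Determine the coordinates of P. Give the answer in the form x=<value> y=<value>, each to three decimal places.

x=-46.563 y=22.717

eq1: (x + 9.164)² + (y − 12.960)² = 38.6504016388²
eq2: (x − 24.944)² + (y + 15.482)² = 81.0701294480²
eq3: (x − 4.461)² + (y + 9.659)² = 60.4286501821²
eq3−eq1, eq3−eq2 (x²,y² cancel):
  -27.250·x + 45.238·y = 2296.511910
  40.966·x − 11.646·y = -2172.045468
det = -27.250·-11.646 − 45.238·40.966 = -1535.866408
x = (2296.511910·-11.646 − 45.238·-2172.045468) / -1535.866408 = -46.562523
y = (-27.250·-2172.045468 − 2296.511910·40.966) / -1535.866408 = 22.717254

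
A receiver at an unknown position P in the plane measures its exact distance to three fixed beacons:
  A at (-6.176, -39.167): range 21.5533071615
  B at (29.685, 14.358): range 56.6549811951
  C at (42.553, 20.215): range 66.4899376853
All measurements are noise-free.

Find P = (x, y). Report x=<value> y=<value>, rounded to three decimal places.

eq1: (x + 6.176)² + (y + 39.167)² = 21.5533071615²
eq2: (x − 29.685)² + (y − 14.358)² = 56.6549811951²
eq3: (x − 42.553)² + (y − 20.215)² = 66.4899376853²
eq1−eq2, eq1−eq3 (x²,y² cancel):
  71.722·x + 107.050·y = -3230.087321
  97.458·x + 118.764·y = -3309.159595
det = 71.722·118.764 − 107.050·97.458 = -1914.887292
x = (-3230.087321·118.764 − 107.050·-3309.159595) / -1914.887292 = 15.339052
y = (71.722·-3309.159595 − -3230.087321·97.458) / -1914.887292 = -40.450582

x=15.339 y=-40.451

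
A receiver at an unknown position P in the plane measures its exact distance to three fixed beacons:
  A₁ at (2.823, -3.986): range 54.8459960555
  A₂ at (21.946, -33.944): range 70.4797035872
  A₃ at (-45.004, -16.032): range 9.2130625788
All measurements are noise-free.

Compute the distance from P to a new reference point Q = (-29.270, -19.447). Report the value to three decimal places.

19.407

eq1: (x − 2.823)² + (y + 3.986)² = 54.8459960555²
eq2: (x − 21.946)² + (y + 33.944)² = 70.4797035872²
eq3: (x + 45.004)² + (y + 16.032)² = 9.2130625788²
eq3−eq1, eq3−eq2 (x²,y² cancel):
  95.654·x + 24.092·y = -5181.730276
  133.900·x − 35.824·y = -5531.071084
det = 95.654·-35.824 − 24.092·133.900 = -6652.627696
x = (-5181.730276·-35.824 − 24.092·-5531.071084) / -6652.627696 = -47.933671
y = (95.654·-5531.071084 − -5181.730276·133.900) / -6652.627696 = -24.766847
|P − Q| = √((-47.933671 − -29.270)² + (-24.766847 − -19.447)²) = 19.407045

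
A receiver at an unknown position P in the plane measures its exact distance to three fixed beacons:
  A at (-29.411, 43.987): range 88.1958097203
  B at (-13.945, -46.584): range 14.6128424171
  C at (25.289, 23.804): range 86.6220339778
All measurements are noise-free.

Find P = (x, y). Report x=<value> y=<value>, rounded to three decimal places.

eq1: (x + 29.411)² + (y − 43.987)² = 88.1958097203²
eq2: (x + 13.945)² + (y + 46.584)² = 14.6128424171²
eq3: (x − 25.289)² + (y − 23.804)² = 86.6220339778²
eq3−eq2, eq3−eq1 (x²,y² cancel):
  -78.468·x − 140.776·y = 8448.209751
  -109.400·x + 40.366·y = 1318.575071
det = -78.468·40.366 − -140.776·-109.400 = -18568.333688
x = (8448.209751·40.366 − -140.776·1318.575071) / -18568.333688 = -28.362489
y = (-78.468·1318.575071 − 8448.209751·-109.400) / -18568.333688 = -44.202577

x=-28.362 y=-44.203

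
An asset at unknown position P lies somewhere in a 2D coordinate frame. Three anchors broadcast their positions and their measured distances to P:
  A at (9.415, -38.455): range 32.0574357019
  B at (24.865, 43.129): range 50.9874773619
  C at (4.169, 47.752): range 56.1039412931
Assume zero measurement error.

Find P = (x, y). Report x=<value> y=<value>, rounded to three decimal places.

eq1: (x − 9.415)² + (y + 38.455)² = 32.0574357019²
eq2: (x − 24.865)² + (y − 43.129)² = 50.9874773619²
eq3: (x − 4.169)² + (y − 47.752)² = 56.1039412931²
eq2−eq3, eq2−eq1 (x²,y² cancel):
  -41.392·x + 9.246·y = -728.674182
  -30.900·x − 163.168·y = 661.094048
det = -41.392·-163.168 − 9.246·-30.900 = 7039.551256
x = (-728.674182·-163.168 − 9.246·661.094048) / 7039.551256 = 16.021452
y = (-41.392·661.094048 − -728.674182·-30.900) / 7039.551256 = -7.085684

x=16.021 y=-7.086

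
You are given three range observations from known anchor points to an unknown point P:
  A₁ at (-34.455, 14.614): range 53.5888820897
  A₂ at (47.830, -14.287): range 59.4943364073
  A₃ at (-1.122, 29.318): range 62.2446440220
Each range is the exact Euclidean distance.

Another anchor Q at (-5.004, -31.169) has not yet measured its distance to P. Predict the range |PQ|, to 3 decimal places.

4.029

eq1: (x + 34.455)² + (y − 14.614)² = 53.5888820897²
eq2: (x − 47.830)² + (y + 14.287)² = 59.4943364073²
eq3: (x + 1.122)² + (y − 29.318)² = 62.2446440220²
eq2−eq3, eq2−eq1 (x²,y² cancel):
  -97.904·x + 87.210·y = -1965.842906
  -164.570·x + 57.802·y = -423.303467
det = -97.904·57.802 − 87.210·-164.570 = 8693.102692
x = (-1965.842906·57.802 − 87.210·-423.303467) / 8693.102692 = -8.824623
y = (-97.904·-423.303467 − -1965.842906·-164.570) / 8693.102692 = -32.448215
|P − Q| = √((-8.824623 − -5.004)² + (-32.448215 − -31.169)²) = 4.029088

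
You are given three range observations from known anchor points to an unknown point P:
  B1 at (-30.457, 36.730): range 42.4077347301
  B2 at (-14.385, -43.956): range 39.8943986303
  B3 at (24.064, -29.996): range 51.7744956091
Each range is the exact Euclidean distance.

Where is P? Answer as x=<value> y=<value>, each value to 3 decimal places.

x=-21.068 y=-4.625

eq1: (x + 30.457)² + (y − 36.730)² = 42.4077347301²
eq2: (x + 14.385)² + (y + 43.956)² = 39.8943986303²
eq3: (x − 24.064)² + (y + 29.996)² = 51.7744956091²
eq3−eq1, eq3−eq2 (x²,y² cancel):
  -109.042·x + 133.452·y = 1680.068068
  -76.898·x − 27.920·y = 1749.257403
det = -109.042·-27.920 − 133.452·-76.898 = 13306.644536
x = (1680.068068·-27.920 − 133.452·1749.257403) / 13306.644536 = -21.068377
y = (-109.042·1749.257403 − 1680.068068·-76.898) / 13306.644536 = -4.625407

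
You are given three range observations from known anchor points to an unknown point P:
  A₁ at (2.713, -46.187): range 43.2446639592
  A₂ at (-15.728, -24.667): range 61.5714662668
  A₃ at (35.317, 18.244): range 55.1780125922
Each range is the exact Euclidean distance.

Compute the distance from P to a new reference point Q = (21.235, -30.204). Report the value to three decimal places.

eq1: (x − 2.713)² + (y + 46.187)² = 43.2446639592²
eq2: (x + 15.728)² + (y + 24.667)² = 61.5714662668²
eq3: (x − 35.317)² + (y − 18.244)² = 55.1780125922²
eq2−eq1, eq2−eq3 (x²,y² cancel):
  36.882·x − 43.040·y = 3205.712962
  102.090·x + 85.822·y = 1470.735537
det = 36.882·85.822 − -43.040·102.090 = 7559.240604
x = (3205.712962·85.822 − -43.040·1470.735537) / 7559.240604 = 44.769200
y = (36.882·1470.735537 − 3205.712962·102.090) / 7559.240604 = -36.118386
|P − Q| = √((44.769200 − 21.235)² + (-36.118386 − -30.204)²) = 24.265995

24.266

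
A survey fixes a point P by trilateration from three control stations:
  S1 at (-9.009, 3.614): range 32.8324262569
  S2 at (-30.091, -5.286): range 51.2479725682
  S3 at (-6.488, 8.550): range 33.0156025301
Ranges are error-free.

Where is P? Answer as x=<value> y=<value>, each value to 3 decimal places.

x=20.958 y=-9.801

eq1: (x + 9.009)² + (y − 3.614)² = 32.8324262569²
eq2: (x + 30.091)² + (y + 5.286)² = 51.2479725682²
eq3: (x + 6.488)² + (y − 8.550)² = 33.0156025301²
eq2−eq1, eq2−eq3 (x²,y² cancel):
  42.164·x + 17.800·y = 709.199478
  47.206·x + 27.672·y = 718.111249
det = 42.164·27.672 − 17.800·47.206 = 326.495408
x = (709.199478·27.672 − 17.800·718.111249) / 326.495408 = 20.957684
y = (42.164·718.111249 − 709.199478·47.206) / 326.495408 = -9.801142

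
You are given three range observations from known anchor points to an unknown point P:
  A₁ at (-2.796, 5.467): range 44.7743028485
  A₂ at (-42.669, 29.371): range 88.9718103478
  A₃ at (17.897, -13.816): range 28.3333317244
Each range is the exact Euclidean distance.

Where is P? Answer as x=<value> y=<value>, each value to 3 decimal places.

eq1: (x + 2.796)² + (y − 5.467)² = 44.7743028485²
eq2: (x + 42.669)² + (y − 29.371)² = 88.9718103478²
eq3: (x − 17.897)² + (y + 13.816)² = 28.3333317244²
eq2−eq1, eq2−eq3 (x²,y² cancel):
  79.746·x − 47.808·y = 3265.651344
  121.132·x − 86.374·y = 4941.090613
det = 79.746·-86.374 − -47.808·121.132 = -1096.902348
x = (3265.651344·-86.374 − -47.808·4941.090613) / -1096.902348 = 41.793793
y = (79.746·4941.090613 − 3265.651344·121.132) / -1096.902348 = 1.406385

x=41.794 y=1.406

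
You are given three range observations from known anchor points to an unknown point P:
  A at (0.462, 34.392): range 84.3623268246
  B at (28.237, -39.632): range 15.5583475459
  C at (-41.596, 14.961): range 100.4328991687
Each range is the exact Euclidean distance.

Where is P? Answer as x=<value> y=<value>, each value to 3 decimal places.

eq1: (x − 0.462)² + (y − 34.392)² = 84.3623268246²
eq2: (x − 28.237)² + (y + 39.632)² = 15.5583475459²
eq3: (x + 41.596)² + (y − 14.961)² = 100.4328991687²
eq1−eq3, eq1−eq2 (x²,y² cancel):
  -84.116·x − 38.862·y = -2198.729419
  55.550·x − 148.048·y = 8059.940494
det = -84.116·-148.048 − -38.862·55.550 = 14611.989668
x = (-2198.729419·-148.048 − -38.862·8059.940494) / 14611.989668 = 43.713616
y = (-84.116·8059.940494 − -2198.729419·55.550) / 14611.989668 = -38.039346

x=43.714 y=-38.039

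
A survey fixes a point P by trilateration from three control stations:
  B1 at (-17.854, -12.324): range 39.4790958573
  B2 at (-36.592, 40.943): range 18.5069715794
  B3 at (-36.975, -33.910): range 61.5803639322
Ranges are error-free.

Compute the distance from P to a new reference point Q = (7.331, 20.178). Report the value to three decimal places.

32.964

eq1: (x + 17.854)² + (y + 12.324)² = 39.4790958573²
eq2: (x + 36.592)² + (y − 40.943)² = 18.5069715794²
eq3: (x + 36.975)² + (y + 33.910)² = 61.5803639322²
eq1−eq2, eq1−eq3 (x²,y² cancel):
  -37.476·x + 106.534·y = 3760.748434
  -38.242·x − 43.172·y = -187.149779
det = -37.476·-43.172 − 106.534·-38.242 = 5691.987100
x = (3760.748434·-43.172 − 106.534·-187.149779) / 5691.987100 = -25.021353
y = (-37.476·-187.149779 − 3760.748434·-38.242) / 5691.987100 = 26.499035
|P − Q| = √((-25.021353 − 7.331)² + (26.499035 − 20.178)²) = 32.964075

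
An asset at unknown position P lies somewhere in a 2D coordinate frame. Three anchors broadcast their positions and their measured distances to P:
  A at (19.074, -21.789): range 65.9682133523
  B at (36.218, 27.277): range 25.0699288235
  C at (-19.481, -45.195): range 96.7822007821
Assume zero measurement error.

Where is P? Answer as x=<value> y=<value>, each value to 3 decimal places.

eq1: (x − 19.074)² + (y + 21.789)² = 65.9682133523²
eq2: (x − 36.218)² + (y − 27.277)² = 25.0699288235²
eq3: (x + 19.481)² + (y + 45.195)² = 96.7822007821²
eq3−eq2, eq3−eq1 (x²,y² cancel):
  111.398·x + 144.944·y = 8371.973924
  77.110·x + 46.812·y = 3431.469826
det = 111.398·46.812 − 144.944·77.110 = -5961.868664
x = (8371.973924·46.812 − 144.944·3431.469826) / -5961.868664 = 17.689440
y = (111.398·3431.469826 − 8371.973924·77.110) / -5961.868664 = 44.164682

x=17.689 y=44.165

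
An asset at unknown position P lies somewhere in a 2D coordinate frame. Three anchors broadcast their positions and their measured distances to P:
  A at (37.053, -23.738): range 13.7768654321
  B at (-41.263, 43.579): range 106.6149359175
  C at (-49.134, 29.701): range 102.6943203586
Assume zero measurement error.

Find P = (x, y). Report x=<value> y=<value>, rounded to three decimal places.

x=30.099 y=-35.631

eq1: (x − 37.053)² + (y + 23.738)² = 13.7768654321²
eq2: (x + 41.263)² + (y − 43.579)² = 106.6149359175²
eq3: (x + 49.134)² + (y − 29.701)² = 102.6943203586²
eq3−eq2, eq3−eq1 (x²,y² cancel):
  15.742·x + 27.756·y = -515.156074
  172.374·x − 106.878·y = 8996.439509
det = 15.742·-106.878 − 27.756·172.374 = -6466.886220
x = (-515.156074·-106.878 − 27.756·8996.439509) / -6466.886220 = 30.098925
y = (15.742·8996.439509 − -515.156074·172.374) / -6466.886220 = -35.630975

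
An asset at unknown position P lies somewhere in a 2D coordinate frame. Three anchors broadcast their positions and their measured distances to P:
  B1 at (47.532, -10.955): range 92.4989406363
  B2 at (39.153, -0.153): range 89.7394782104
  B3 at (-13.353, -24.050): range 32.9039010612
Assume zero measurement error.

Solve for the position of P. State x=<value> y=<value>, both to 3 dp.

x=-38.248 y=-45.566

eq1: (x − 47.532)² + (y + 10.955)² = 92.4989406363²
eq2: (x − 39.153)² + (y + 0.153)² = 89.7394782104²
eq3: (x + 13.353)² + (y + 24.050)² = 32.9039010612²
eq2−eq1, eq2−eq3 (x²,y² cancel):
  16.758·x − 21.604·y = 343.442162
  -105.012·x − 47.794·y = 6194.231535
det = 16.758·-47.794 − -21.604·-105.012 = -3069.611100
x = (343.442162·-47.794 − -21.604·6194.231535) / -3069.611100 = -38.247745
y = (16.758·6194.231535 − 343.442162·-105.012) / -3069.611100 = -45.565538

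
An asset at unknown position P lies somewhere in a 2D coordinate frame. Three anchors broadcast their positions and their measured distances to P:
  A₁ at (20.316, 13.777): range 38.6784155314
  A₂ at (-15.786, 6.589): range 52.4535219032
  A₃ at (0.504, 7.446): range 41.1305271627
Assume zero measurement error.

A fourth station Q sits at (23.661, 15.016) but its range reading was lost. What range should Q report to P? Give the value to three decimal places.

eq1: (x − 20.316)² + (y − 13.777)² = 38.6784155314²
eq2: (x + 15.786)² + (y − 6.589)² = 52.4535219032²
eq3: (x − 0.504)² + (y − 7.446)² = 41.1305271627²
eq3−eq2, eq3−eq1 (x²,y² cancel):
  -32.580·x − 1.714·y = -822.735910
  39.624·x + 12.662·y = 742.549090
det = -32.580·12.662 − -1.714·39.624 = -344.612424
x = (-822.735910·12.662 − -1.714·742.549090) / -344.612424 = 26.536341
y = (-32.580·742.549090 − -822.735910·39.624) / -344.612424 = -24.397955
|P − Q| = √((26.536341 − 23.661)² + (-24.397955 − 15.016)²) = 39.518697

39.519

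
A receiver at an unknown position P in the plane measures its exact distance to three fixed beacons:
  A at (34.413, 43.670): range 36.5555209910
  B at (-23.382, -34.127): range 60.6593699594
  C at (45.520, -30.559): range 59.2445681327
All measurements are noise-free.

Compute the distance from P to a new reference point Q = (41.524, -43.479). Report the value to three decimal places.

68.027

eq1: (x − 34.413)² + (y − 43.670)² = 36.5555209910²
eq2: (x + 23.382)² + (y + 34.127)² = 60.6593699594²
eq3: (x − 45.520)² + (y + 30.559)² = 59.2445681327²
eq1−eq2, eq1−eq3 (x²,y² cancel):
  -115.590·x − 155.594·y = -3723.206465
  22.214·x − 148.458·y = -2259.013326
det = -115.590·-148.458 − -155.594·22.214 = 20616.625336
x = (-3723.206465·-148.458 − -155.594·-2259.013326) / 20616.625336 = 9.761581
y = (-115.590·-2259.013326 − -3723.206465·22.214) / 20616.625336 = 16.677155
|P − Q| = √((9.761581 − 41.524)² + (16.677155 − -43.479)²) = 68.026570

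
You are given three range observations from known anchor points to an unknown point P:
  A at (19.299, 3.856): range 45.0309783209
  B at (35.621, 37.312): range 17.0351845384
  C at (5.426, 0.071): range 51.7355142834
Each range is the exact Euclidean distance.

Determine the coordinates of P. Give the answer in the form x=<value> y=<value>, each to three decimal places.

eq1: (x − 19.299)² + (y − 3.856)² = 45.0309783209²
eq2: (x − 35.621)² + (y − 37.312)² = 17.0351845384²
eq3: (x − 5.426)² + (y − 0.071)² = 51.7355142834²
eq2−eq3, eq2−eq1 (x²,y² cancel):
  -60.390·x − 74.482·y = -5017.960394
  -32.644·x − 66.912·y = -4011.312344
det = -60.390·-66.912 − -74.482·-32.644 = 1609.425272
x = (-5017.960394·-66.912 − -74.482·-4011.312344) / 1609.425272 = 22.984105
y = (-60.390·-4011.312344 − -5017.960394·-32.644) / 1609.425272 = 48.735940

x=22.984 y=48.736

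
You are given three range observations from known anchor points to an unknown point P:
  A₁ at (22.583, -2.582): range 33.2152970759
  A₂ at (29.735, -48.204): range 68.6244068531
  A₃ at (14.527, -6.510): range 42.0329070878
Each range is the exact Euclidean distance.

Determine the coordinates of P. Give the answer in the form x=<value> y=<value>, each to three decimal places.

eq1: (x − 22.583)² + (y + 2.582)² = 33.2152970759²
eq2: (x − 29.735)² + (y + 48.204)² = 68.6244068531²
eq3: (x − 14.527)² + (y + 6.510)² = 42.0329070878²
eq3−eq2, eq3−eq1 (x²,y² cancel):
  30.416·x − 83.388·y = 11.838074
  16.112·x + 7.856·y = 926.754102
det = 30.416·7.856 − -83.388·16.112 = 1582.495552
x = (11.838074·7.856 − -83.388·926.754102) / 1582.495552 = 48.893136
y = (30.416·926.754102 − 11.838074·16.112) / 1582.495552 = 17.691941

x=48.893 y=17.692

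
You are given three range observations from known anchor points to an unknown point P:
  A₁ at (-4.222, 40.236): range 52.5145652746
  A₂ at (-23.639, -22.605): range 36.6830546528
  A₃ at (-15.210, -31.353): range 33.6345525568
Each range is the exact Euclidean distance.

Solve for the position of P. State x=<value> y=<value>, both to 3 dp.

x=10.837 y=-10.073

eq1: (x + 4.222)² + (y − 40.236)² = 52.5145652746²
eq2: (x + 23.639)² + (y + 22.605)² = 36.6830546528²
eq3: (x + 15.210)² + (y + 31.353)² = 33.6345525568²
eq2−eq1, eq2−eq3 (x²,y² cancel):
  38.834·x + 125.682·y = -845.160433
  16.858·x − 17.496·y = 358.929736
det = 38.834·-17.496 − 125.682·16.858 = -2798.186820
x = (-845.160433·-17.496 − 125.682·358.929736) / -2798.186820 = 10.837046
y = (38.834·358.929736 − -845.160433·16.858) / -2798.186820 = -10.073092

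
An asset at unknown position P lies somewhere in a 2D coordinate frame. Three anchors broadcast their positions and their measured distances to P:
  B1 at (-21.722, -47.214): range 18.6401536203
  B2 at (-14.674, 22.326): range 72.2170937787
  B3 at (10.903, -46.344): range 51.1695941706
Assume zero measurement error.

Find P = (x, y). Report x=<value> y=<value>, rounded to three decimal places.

eq1: (x + 21.722)² + (y + 47.214)² = 18.6401536203²
eq2: (x + 14.674)² + (y − 22.326)² = 72.2170937787²
eq3: (x − 10.903)² + (y + 46.344)² = 51.1695941706²
eq1−eq3, eq1−eq2 (x²,y² cancel):
  65.250·x + 1.740·y = -2705.237376
  14.096·x + 139.080·y = -6855.083835
det = 65.250·139.080 − 1.740·14.096 = 9050.442960
x = (-2705.237376·139.080 − 1.740·-6855.083835) / 9050.442960 = -40.254004
y = (65.250·-6855.083835 − -2705.237376·14.096) / 9050.442960 = -45.208969

x=-40.254 y=-45.209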